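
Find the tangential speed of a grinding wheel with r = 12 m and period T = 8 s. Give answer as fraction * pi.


Given: radius r = 12 m, period T = 8 s
Using v = 2*pi*r / T
v = 2*pi*12 / 8
v = 24*pi / 8
v = 3*pi m/s

3*pi m/s


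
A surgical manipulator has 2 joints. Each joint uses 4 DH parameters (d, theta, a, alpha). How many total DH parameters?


Given: 2 joints, 4 DH parameters per joint (d, theta, a, alpha)
Total DH parameters = number_of_joints * 4
Total = 2 * 4
Total = 8

8


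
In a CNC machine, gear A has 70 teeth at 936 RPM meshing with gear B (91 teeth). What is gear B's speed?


Given: N1 = 70 teeth, w1 = 936 RPM, N2 = 91 teeth
Using N1*w1 = N2*w2
w2 = N1*w1 / N2
w2 = 70*936 / 91
w2 = 65520 / 91
w2 = 720 RPM

720 RPM


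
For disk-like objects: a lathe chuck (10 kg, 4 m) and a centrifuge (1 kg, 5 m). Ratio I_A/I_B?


Given: M1=10 kg, R1=4 m, M2=1 kg, R2=5 m
For a disk: I = (1/2)*M*R^2, so I_A/I_B = (M1*R1^2)/(M2*R2^2)
M1*R1^2 = 10*16 = 160
M2*R2^2 = 1*25 = 25
I_A/I_B = 160/25 = 32/5

32/5


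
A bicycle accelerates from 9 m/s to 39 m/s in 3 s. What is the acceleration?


Given: initial velocity v0 = 9 m/s, final velocity v = 39 m/s, time t = 3 s
Using a = (v - v0) / t
a = (39 - 9) / 3
a = 30 / 3
a = 10 m/s^2

10 m/s^2


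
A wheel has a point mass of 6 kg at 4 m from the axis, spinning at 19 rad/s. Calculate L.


Given: m = 6 kg, r = 4 m, omega = 19 rad/s
For a point mass: I = m*r^2
I = 6*4^2 = 6*16 = 96
L = I*omega = 96*19
L = 1824 kg*m^2/s

1824 kg*m^2/s


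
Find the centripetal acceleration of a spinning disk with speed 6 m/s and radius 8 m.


Given: v = 6 m/s, r = 8 m
Using a_c = v^2 / r
a_c = 6^2 / 8
a_c = 36 / 8
a_c = 9/2 m/s^2

9/2 m/s^2


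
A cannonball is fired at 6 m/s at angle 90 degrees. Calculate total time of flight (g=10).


Given: v0 = 6 m/s, theta = 90 deg, g = 10 m/s^2
sin(90) = 1
Using T = 2*v0*sin(theta) / g
T = 2*6*1 / 10
T = 12 / 10
T = 6/5 s

6/5 s


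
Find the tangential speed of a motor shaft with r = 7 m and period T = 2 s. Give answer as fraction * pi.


Given: radius r = 7 m, period T = 2 s
Using v = 2*pi*r / T
v = 2*pi*7 / 2
v = 14*pi / 2
v = 7*pi m/s

7*pi m/s


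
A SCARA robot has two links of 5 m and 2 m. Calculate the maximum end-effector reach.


Given: L1 = 5 m, L2 = 2 m
For a 2-link planar arm, max reach = L1 + L2 (fully extended)
Max reach = 5 + 2
Max reach = 7 m

7 m


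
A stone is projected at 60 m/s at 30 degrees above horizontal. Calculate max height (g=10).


Given: v0 = 60 m/s, theta = 30 deg, g = 10 m/s^2
sin^2(30) = 1/4
Using H = v0^2 * sin^2(theta) / (2*g)
H = 60^2 * 1/4 / (2*10)
H = 3600 * 1/4 / 20
H = 900 / 20
H = 45 m

45 m


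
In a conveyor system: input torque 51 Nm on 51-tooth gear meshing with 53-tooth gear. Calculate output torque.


Given: N1 = 51, N2 = 53, T1 = 51 Nm
Using T2/T1 = N2/N1
T2 = T1 * N2 / N1
T2 = 51 * 53 / 51
T2 = 2703 / 51
T2 = 53 Nm

53 Nm


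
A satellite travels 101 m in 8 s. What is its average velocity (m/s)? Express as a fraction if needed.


Given: distance d = 101 m, time t = 8 s
Using v = d / t
v = 101 / 8
v = 101/8 m/s

101/8 m/s


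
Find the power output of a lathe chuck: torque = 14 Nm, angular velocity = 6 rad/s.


Given: tau = 14 Nm, omega = 6 rad/s
Using P = tau * omega
P = 14 * 6
P = 84 W

84 W


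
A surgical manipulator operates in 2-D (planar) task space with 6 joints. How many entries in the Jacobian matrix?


Given: task space dimension = 2, joints = 6
Jacobian is a 2 x 6 matrix
Total entries = rows * columns
Total = 2 * 6
Total = 12

12


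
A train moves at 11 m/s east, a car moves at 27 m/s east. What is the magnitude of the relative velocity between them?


Given: v_A = 11 m/s east, v_B = 27 m/s east
Both move in the same direction; relative speed = |v_A - v_B|
|11 - 27| = |-16|
= 16 m/s

16 m/s


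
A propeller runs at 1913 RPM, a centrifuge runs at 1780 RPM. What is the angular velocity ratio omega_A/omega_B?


Given: RPM_A = 1913, RPM_B = 1780
omega = 2*pi*RPM/60, so omega_A/omega_B = RPM_A / RPM_B
omega_A/omega_B = 1913 / 1780
omega_A/omega_B = 1913/1780

1913/1780


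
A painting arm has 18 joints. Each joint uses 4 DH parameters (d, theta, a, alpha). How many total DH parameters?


Given: 18 joints, 4 DH parameters per joint (d, theta, a, alpha)
Total DH parameters = number_of_joints * 4
Total = 18 * 4
Total = 72

72


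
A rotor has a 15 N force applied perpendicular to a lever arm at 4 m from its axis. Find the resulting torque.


Given: F = 15 N, r = 4 m, angle = 90 deg (perpendicular)
Using tau = F * r * sin(90)
sin(90) = 1
tau = 15 * 4 * 1
tau = 60 Nm

60 Nm


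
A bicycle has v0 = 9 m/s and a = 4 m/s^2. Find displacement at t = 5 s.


Given: v0 = 9 m/s, a = 4 m/s^2, t = 5 s
Using s = v0*t + (1/2)*a*t^2
s = 9*5 + (1/2)*4*5^2
s = 45 + (1/2)*100
s = 45 + 50
s = 95

95 m


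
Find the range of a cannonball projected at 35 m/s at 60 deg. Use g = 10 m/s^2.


Given: v0 = 35 m/s, theta = 60 deg, g = 10 m/s^2
sin(2*60) = sin(120) = sqrt(3)/2
Using R = v0^2 * sin(2*theta) / g
R = 35^2 * (sqrt(3)/2) / 10
R = 1225 * sqrt(3) / 20
R = 245/4*sqrt(3) m

245/4*sqrt(3) m


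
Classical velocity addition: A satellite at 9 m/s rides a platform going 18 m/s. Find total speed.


Given: object velocity = 9 m/s, platform velocity = 18 m/s (same direction)
Using classical velocity addition: v_total = v_object + v_platform
v_total = 9 + 18
v_total = 27 m/s

27 m/s


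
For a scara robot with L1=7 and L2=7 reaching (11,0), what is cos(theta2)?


Given: L1 = 7, L2 = 7, target (x, y) = (11, 0)
Using cos(theta2) = (x^2 + y^2 - L1^2 - L2^2) / (2*L1*L2)
x^2 + y^2 = 11^2 + 0 = 121
L1^2 + L2^2 = 49 + 49 = 98
Numerator = 121 - 98 = 23
Denominator = 2*7*7 = 98
cos(theta2) = 23/98 = 23/98

23/98


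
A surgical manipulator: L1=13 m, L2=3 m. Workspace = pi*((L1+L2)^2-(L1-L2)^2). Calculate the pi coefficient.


Given: L1 = 13, L2 = 3
(L1+L2)^2 = (16)^2 = 256
(L1-L2)^2 = (10)^2 = 100
Difference = 256 - 100 = 156
This equals 4*L1*L2 = 4*13*3 = 156
Workspace area = 156*pi

156


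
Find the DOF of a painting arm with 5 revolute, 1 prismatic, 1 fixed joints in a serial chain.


Given: serial robot with 5 revolute, 1 prismatic, 1 fixed joints
DOF contribution per joint type: revolute=1, prismatic=1, spherical=3, fixed=0
DOF = 5*1 + 1*1 + 1*0
DOF = 6

6


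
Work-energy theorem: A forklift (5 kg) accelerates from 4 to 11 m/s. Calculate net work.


Given: m = 5 kg, v0 = 4 m/s, v = 11 m/s
Using W = (1/2)*m*(v^2 - v0^2)
v^2 = 11^2 = 121
v0^2 = 4^2 = 16
v^2 - v0^2 = 121 - 16 = 105
W = (1/2)*5*105 = 525/2 J

525/2 J


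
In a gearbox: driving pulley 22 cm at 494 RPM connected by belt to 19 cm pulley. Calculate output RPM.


Given: D1 = 22 cm, w1 = 494 RPM, D2 = 19 cm
Using D1*w1 = D2*w2
w2 = D1*w1 / D2
w2 = 22*494 / 19
w2 = 10868 / 19
w2 = 572 RPM

572 RPM


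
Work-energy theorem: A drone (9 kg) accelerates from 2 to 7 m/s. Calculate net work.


Given: m = 9 kg, v0 = 2 m/s, v = 7 m/s
Using W = (1/2)*m*(v^2 - v0^2)
v^2 = 7^2 = 49
v0^2 = 2^2 = 4
v^2 - v0^2 = 49 - 4 = 45
W = (1/2)*9*45 = 405/2 J

405/2 J


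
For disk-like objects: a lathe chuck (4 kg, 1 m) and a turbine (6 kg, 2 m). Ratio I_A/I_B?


Given: M1=4 kg, R1=1 m, M2=6 kg, R2=2 m
For a disk: I = (1/2)*M*R^2, so I_A/I_B = (M1*R1^2)/(M2*R2^2)
M1*R1^2 = 4*1 = 4
M2*R2^2 = 6*4 = 24
I_A/I_B = 4/24 = 1/6

1/6


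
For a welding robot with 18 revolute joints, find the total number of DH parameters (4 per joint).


Given: 18 joints, 4 DH parameters per joint (d, theta, a, alpha)
Total DH parameters = number_of_joints * 4
Total = 18 * 4
Total = 72

72


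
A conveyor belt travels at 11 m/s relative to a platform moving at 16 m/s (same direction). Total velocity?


Given: object velocity = 11 m/s, platform velocity = 16 m/s (same direction)
Using classical velocity addition: v_total = v_object + v_platform
v_total = 11 + 16
v_total = 27 m/s

27 m/s


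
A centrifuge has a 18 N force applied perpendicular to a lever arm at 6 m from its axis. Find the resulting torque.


Given: F = 18 N, r = 6 m, angle = 90 deg (perpendicular)
Using tau = F * r * sin(90)
sin(90) = 1
tau = 18 * 6 * 1
tau = 108 Nm

108 Nm


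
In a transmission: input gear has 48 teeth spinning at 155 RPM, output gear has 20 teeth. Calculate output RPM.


Given: N1 = 48 teeth, w1 = 155 RPM, N2 = 20 teeth
Using N1*w1 = N2*w2
w2 = N1*w1 / N2
w2 = 48*155 / 20
w2 = 7440 / 20
w2 = 372 RPM

372 RPM


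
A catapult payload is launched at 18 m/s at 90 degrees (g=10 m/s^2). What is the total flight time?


Given: v0 = 18 m/s, theta = 90 deg, g = 10 m/s^2
sin(90) = 1
Using T = 2*v0*sin(theta) / g
T = 2*18*1 / 10
T = 36 / 10
T = 18/5 s

18/5 s


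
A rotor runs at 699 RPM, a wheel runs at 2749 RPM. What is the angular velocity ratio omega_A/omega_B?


Given: RPM_A = 699, RPM_B = 2749
omega = 2*pi*RPM/60, so omega_A/omega_B = RPM_A / RPM_B
omega_A/omega_B = 699 / 2749
omega_A/omega_B = 699/2749

699/2749


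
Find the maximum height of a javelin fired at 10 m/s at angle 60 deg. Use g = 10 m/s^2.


Given: v0 = 10 m/s, theta = 60 deg, g = 10 m/s^2
sin^2(60) = 3/4
Using H = v0^2 * sin^2(theta) / (2*g)
H = 10^2 * 3/4 / (2*10)
H = 100 * 3/4 / 20
H = 75 / 20
H = 15/4 m

15/4 m


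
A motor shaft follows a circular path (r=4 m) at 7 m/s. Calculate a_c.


Given: v = 7 m/s, r = 4 m
Using a_c = v^2 / r
a_c = 7^2 / 4
a_c = 49 / 4
a_c = 49/4 m/s^2

49/4 m/s^2


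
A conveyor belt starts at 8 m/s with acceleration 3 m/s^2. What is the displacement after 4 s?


Given: v0 = 8 m/s, a = 3 m/s^2, t = 4 s
Using s = v0*t + (1/2)*a*t^2
s = 8*4 + (1/2)*3*4^2
s = 32 + (1/2)*48
s = 32 + 24
s = 56

56 m


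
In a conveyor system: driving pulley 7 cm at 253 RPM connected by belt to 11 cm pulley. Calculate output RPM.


Given: D1 = 7 cm, w1 = 253 RPM, D2 = 11 cm
Using D1*w1 = D2*w2
w2 = D1*w1 / D2
w2 = 7*253 / 11
w2 = 1771 / 11
w2 = 161 RPM

161 RPM


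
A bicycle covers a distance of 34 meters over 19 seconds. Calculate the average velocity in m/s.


Given: distance d = 34 m, time t = 19 s
Using v = d / t
v = 34 / 19
v = 34/19 m/s

34/19 m/s


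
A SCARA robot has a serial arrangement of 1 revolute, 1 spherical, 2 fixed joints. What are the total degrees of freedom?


Given: serial robot with 1 revolute, 1 spherical, 2 fixed joints
DOF contribution per joint type: revolute=1, prismatic=1, spherical=3, fixed=0
DOF = 1*1 + 1*3 + 2*0
DOF = 4

4


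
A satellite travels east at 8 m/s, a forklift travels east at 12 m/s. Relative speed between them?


Given: v_A = 8 m/s east, v_B = 12 m/s east
Both move in the same direction; relative speed = |v_A - v_B|
|8 - 12| = |-4|
= 4 m/s

4 m/s


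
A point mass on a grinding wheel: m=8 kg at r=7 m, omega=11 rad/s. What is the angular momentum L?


Given: m = 8 kg, r = 7 m, omega = 11 rad/s
For a point mass: I = m*r^2
I = 8*7^2 = 8*49 = 392
L = I*omega = 392*11
L = 4312 kg*m^2/s

4312 kg*m^2/s


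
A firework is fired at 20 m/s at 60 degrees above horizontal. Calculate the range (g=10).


Given: v0 = 20 m/s, theta = 60 deg, g = 10 m/s^2
sin(2*60) = sin(120) = sqrt(3)/2
Using R = v0^2 * sin(2*theta) / g
R = 20^2 * (sqrt(3)/2) / 10
R = 400 * sqrt(3) / 20
R = 20*sqrt(3) m

20*sqrt(3) m


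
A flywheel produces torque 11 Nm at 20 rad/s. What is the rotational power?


Given: tau = 11 Nm, omega = 20 rad/s
Using P = tau * omega
P = 11 * 20
P = 220 W

220 W


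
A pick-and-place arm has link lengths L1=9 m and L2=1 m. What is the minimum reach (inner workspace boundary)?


Given: L1 = 9 m, L2 = 1 m
For a 2-link planar arm, min reach = |L1 - L2| (second link folded back)
Min reach = |9 - 1|
Min reach = 8 m

8 m


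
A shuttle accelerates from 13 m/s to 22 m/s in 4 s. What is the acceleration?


Given: initial velocity v0 = 13 m/s, final velocity v = 22 m/s, time t = 4 s
Using a = (v - v0) / t
a = (22 - 13) / 4
a = 9 / 4
a = 9/4 m/s^2

9/4 m/s^2


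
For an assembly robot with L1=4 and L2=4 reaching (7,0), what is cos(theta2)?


Given: L1 = 4, L2 = 4, target (x, y) = (7, 0)
Using cos(theta2) = (x^2 + y^2 - L1^2 - L2^2) / (2*L1*L2)
x^2 + y^2 = 7^2 + 0 = 49
L1^2 + L2^2 = 16 + 16 = 32
Numerator = 49 - 32 = 17
Denominator = 2*4*4 = 32
cos(theta2) = 17/32 = 17/32

17/32


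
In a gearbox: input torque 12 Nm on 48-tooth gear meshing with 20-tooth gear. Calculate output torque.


Given: N1 = 48, N2 = 20, T1 = 12 Nm
Using T2/T1 = N2/N1
T2 = T1 * N2 / N1
T2 = 12 * 20 / 48
T2 = 240 / 48
T2 = 5 Nm

5 Nm


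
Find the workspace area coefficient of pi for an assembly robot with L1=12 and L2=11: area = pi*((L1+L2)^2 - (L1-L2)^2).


Given: L1 = 12, L2 = 11
(L1+L2)^2 = (23)^2 = 529
(L1-L2)^2 = (1)^2 = 1
Difference = 529 - 1 = 528
This equals 4*L1*L2 = 4*12*11 = 528
Workspace area = 528*pi

528


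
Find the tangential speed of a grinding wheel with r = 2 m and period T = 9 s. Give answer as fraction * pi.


Given: radius r = 2 m, period T = 9 s
Using v = 2*pi*r / T
v = 2*pi*2 / 9
v = 4*pi / 9
v = 4/9*pi m/s

4/9*pi m/s


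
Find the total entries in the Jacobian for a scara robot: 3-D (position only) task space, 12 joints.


Given: task space dimension = 3, joints = 12
Jacobian is a 3 x 12 matrix
Total entries = rows * columns
Total = 3 * 12
Total = 36

36


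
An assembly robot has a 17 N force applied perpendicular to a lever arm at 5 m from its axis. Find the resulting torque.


Given: F = 17 N, r = 5 m, angle = 90 deg (perpendicular)
Using tau = F * r * sin(90)
sin(90) = 1
tau = 17 * 5 * 1
tau = 85 Nm

85 Nm


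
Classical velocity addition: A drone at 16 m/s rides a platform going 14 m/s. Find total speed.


Given: object velocity = 16 m/s, platform velocity = 14 m/s (same direction)
Using classical velocity addition: v_total = v_object + v_platform
v_total = 16 + 14
v_total = 30 m/s

30 m/s


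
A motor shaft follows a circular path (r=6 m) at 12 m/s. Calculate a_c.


Given: v = 12 m/s, r = 6 m
Using a_c = v^2 / r
a_c = 12^2 / 6
a_c = 144 / 6
a_c = 24 m/s^2

24 m/s^2


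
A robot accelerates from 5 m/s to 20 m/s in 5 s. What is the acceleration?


Given: initial velocity v0 = 5 m/s, final velocity v = 20 m/s, time t = 5 s
Using a = (v - v0) / t
a = (20 - 5) / 5
a = 15 / 5
a = 3 m/s^2

3 m/s^2


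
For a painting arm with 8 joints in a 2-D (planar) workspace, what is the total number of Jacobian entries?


Given: task space dimension = 2, joints = 8
Jacobian is a 2 x 8 matrix
Total entries = rows * columns
Total = 2 * 8
Total = 16

16


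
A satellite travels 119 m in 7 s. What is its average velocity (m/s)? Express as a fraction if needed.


Given: distance d = 119 m, time t = 7 s
Using v = d / t
v = 119 / 7
v = 17 m/s

17 m/s


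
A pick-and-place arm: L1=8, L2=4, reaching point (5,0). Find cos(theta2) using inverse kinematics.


Given: L1 = 8, L2 = 4, target (x, y) = (5, 0)
Using cos(theta2) = (x^2 + y^2 - L1^2 - L2^2) / (2*L1*L2)
x^2 + y^2 = 5^2 + 0 = 25
L1^2 + L2^2 = 64 + 16 = 80
Numerator = 25 - 80 = -55
Denominator = 2*8*4 = 64
cos(theta2) = -55/64 = -55/64

-55/64


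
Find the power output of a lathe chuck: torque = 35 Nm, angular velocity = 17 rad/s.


Given: tau = 35 Nm, omega = 17 rad/s
Using P = tau * omega
P = 35 * 17
P = 595 W

595 W


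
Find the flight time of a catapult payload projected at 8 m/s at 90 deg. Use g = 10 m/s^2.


Given: v0 = 8 m/s, theta = 90 deg, g = 10 m/s^2
sin(90) = 1
Using T = 2*v0*sin(theta) / g
T = 2*8*1 / 10
T = 16 / 10
T = 8/5 s

8/5 s


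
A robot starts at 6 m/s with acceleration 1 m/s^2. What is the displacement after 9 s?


Given: v0 = 6 m/s, a = 1 m/s^2, t = 9 s
Using s = v0*t + (1/2)*a*t^2
s = 6*9 + (1/2)*1*9^2
s = 54 + (1/2)*81
s = 54 + 81/2
s = 189/2

189/2 m


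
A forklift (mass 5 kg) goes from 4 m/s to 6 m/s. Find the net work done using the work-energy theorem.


Given: m = 5 kg, v0 = 4 m/s, v = 6 m/s
Using W = (1/2)*m*(v^2 - v0^2)
v^2 = 6^2 = 36
v0^2 = 4^2 = 16
v^2 - v0^2 = 36 - 16 = 20
W = (1/2)*5*20 = 50 J

50 J


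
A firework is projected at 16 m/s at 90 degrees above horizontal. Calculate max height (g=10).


Given: v0 = 16 m/s, theta = 90 deg, g = 10 m/s^2
sin^2(90) = 1
Using H = v0^2 * sin^2(theta) / (2*g)
H = 16^2 * 1 / (2*10)
H = 256 * 1 / 20
H = 256 / 20
H = 64/5 m

64/5 m


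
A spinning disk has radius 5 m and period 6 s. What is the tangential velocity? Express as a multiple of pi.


Given: radius r = 5 m, period T = 6 s
Using v = 2*pi*r / T
v = 2*pi*5 / 6
v = 10*pi / 6
v = 5/3*pi m/s

5/3*pi m/s


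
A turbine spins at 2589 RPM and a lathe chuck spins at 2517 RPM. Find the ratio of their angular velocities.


Given: RPM_A = 2589, RPM_B = 2517
omega = 2*pi*RPM/60, so omega_A/omega_B = RPM_A / RPM_B
omega_A/omega_B = 2589 / 2517
omega_A/omega_B = 863/839

863/839


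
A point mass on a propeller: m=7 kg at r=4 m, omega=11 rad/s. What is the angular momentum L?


Given: m = 7 kg, r = 4 m, omega = 11 rad/s
For a point mass: I = m*r^2
I = 7*4^2 = 7*16 = 112
L = I*omega = 112*11
L = 1232 kg*m^2/s

1232 kg*m^2/s


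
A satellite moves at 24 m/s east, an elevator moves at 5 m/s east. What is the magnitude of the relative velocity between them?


Given: v_A = 24 m/s east, v_B = 5 m/s east
Both move in the same direction; relative speed = |v_A - v_B|
|24 - 5| = |19|
= 19 m/s

19 m/s


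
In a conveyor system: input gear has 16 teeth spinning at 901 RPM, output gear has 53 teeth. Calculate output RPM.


Given: N1 = 16 teeth, w1 = 901 RPM, N2 = 53 teeth
Using N1*w1 = N2*w2
w2 = N1*w1 / N2
w2 = 16*901 / 53
w2 = 14416 / 53
w2 = 272 RPM

272 RPM


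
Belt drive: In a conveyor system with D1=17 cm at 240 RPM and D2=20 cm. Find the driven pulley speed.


Given: D1 = 17 cm, w1 = 240 RPM, D2 = 20 cm
Using D1*w1 = D2*w2
w2 = D1*w1 / D2
w2 = 17*240 / 20
w2 = 4080 / 20
w2 = 204 RPM

204 RPM


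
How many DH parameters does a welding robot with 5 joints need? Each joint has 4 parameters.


Given: 5 joints, 4 DH parameters per joint (d, theta, a, alpha)
Total DH parameters = number_of_joints * 4
Total = 5 * 4
Total = 20

20


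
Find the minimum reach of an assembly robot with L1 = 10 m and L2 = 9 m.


Given: L1 = 10 m, L2 = 9 m
For a 2-link planar arm, min reach = |L1 - L2| (second link folded back)
Min reach = |10 - 9|
Min reach = 1 m

1 m


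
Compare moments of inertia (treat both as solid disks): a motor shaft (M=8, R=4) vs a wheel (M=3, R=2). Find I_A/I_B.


Given: M1=8 kg, R1=4 m, M2=3 kg, R2=2 m
For a disk: I = (1/2)*M*R^2, so I_A/I_B = (M1*R1^2)/(M2*R2^2)
M1*R1^2 = 8*16 = 128
M2*R2^2 = 3*4 = 12
I_A/I_B = 128/12 = 32/3

32/3


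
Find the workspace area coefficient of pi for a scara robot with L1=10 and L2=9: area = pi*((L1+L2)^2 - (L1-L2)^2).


Given: L1 = 10, L2 = 9
(L1+L2)^2 = (19)^2 = 361
(L1-L2)^2 = (1)^2 = 1
Difference = 361 - 1 = 360
This equals 4*L1*L2 = 4*10*9 = 360
Workspace area = 360*pi

360


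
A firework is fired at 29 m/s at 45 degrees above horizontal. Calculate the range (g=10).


Given: v0 = 29 m/s, theta = 45 deg, g = 10 m/s^2
sin(2*45) = sin(90) = 1
Using R = v0^2 * sin(2*theta) / g
R = 29^2 * 1 / 10
R = 841 / 10
R = 841/10 m

841/10 m


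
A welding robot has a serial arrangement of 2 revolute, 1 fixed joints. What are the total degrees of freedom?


Given: serial robot with 2 revolute, 1 fixed joints
DOF contribution per joint type: revolute=1, prismatic=1, spherical=3, fixed=0
DOF = 2*1 + 1*0
DOF = 2

2


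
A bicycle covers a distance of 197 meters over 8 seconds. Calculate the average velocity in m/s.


Given: distance d = 197 m, time t = 8 s
Using v = d / t
v = 197 / 8
v = 197/8 m/s

197/8 m/s


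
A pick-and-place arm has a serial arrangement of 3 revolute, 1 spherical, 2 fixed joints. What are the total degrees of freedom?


Given: serial robot with 3 revolute, 1 spherical, 2 fixed joints
DOF contribution per joint type: revolute=1, prismatic=1, spherical=3, fixed=0
DOF = 3*1 + 1*3 + 2*0
DOF = 6

6


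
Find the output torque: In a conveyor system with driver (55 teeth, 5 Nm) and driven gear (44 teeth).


Given: N1 = 55, N2 = 44, T1 = 5 Nm
Using T2/T1 = N2/N1
T2 = T1 * N2 / N1
T2 = 5 * 44 / 55
T2 = 220 / 55
T2 = 4 Nm

4 Nm


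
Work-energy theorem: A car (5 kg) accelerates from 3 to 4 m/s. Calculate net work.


Given: m = 5 kg, v0 = 3 m/s, v = 4 m/s
Using W = (1/2)*m*(v^2 - v0^2)
v^2 = 4^2 = 16
v0^2 = 3^2 = 9
v^2 - v0^2 = 16 - 9 = 7
W = (1/2)*5*7 = 35/2 J

35/2 J


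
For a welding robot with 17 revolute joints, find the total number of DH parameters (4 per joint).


Given: 17 joints, 4 DH parameters per joint (d, theta, a, alpha)
Total DH parameters = number_of_joints * 4
Total = 17 * 4
Total = 68

68


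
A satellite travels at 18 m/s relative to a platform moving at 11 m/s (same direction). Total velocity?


Given: object velocity = 18 m/s, platform velocity = 11 m/s (same direction)
Using classical velocity addition: v_total = v_object + v_platform
v_total = 18 + 11
v_total = 29 m/s

29 m/s


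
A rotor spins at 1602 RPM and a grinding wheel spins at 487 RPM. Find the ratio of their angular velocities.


Given: RPM_A = 1602, RPM_B = 487
omega = 2*pi*RPM/60, so omega_A/omega_B = RPM_A / RPM_B
omega_A/omega_B = 1602 / 487
omega_A/omega_B = 1602/487

1602/487


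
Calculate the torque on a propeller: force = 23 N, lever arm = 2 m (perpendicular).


Given: F = 23 N, r = 2 m, angle = 90 deg (perpendicular)
Using tau = F * r * sin(90)
sin(90) = 1
tau = 23 * 2 * 1
tau = 46 Nm

46 Nm


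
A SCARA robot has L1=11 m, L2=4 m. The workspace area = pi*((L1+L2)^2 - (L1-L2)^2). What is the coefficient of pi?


Given: L1 = 11, L2 = 4
(L1+L2)^2 = (15)^2 = 225
(L1-L2)^2 = (7)^2 = 49
Difference = 225 - 49 = 176
This equals 4*L1*L2 = 4*11*4 = 176
Workspace area = 176*pi

176


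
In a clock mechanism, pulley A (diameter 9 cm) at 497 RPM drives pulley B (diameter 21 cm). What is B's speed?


Given: D1 = 9 cm, w1 = 497 RPM, D2 = 21 cm
Using D1*w1 = D2*w2
w2 = D1*w1 / D2
w2 = 9*497 / 21
w2 = 4473 / 21
w2 = 213 RPM

213 RPM


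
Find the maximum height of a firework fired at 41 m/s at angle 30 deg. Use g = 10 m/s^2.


Given: v0 = 41 m/s, theta = 30 deg, g = 10 m/s^2
sin^2(30) = 1/4
Using H = v0^2 * sin^2(theta) / (2*g)
H = 41^2 * 1/4 / (2*10)
H = 1681 * 1/4 / 20
H = 1681/4 / 20
H = 1681/80 m

1681/80 m


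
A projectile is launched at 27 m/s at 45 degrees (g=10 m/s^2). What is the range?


Given: v0 = 27 m/s, theta = 45 deg, g = 10 m/s^2
sin(2*45) = sin(90) = 1
Using R = v0^2 * sin(2*theta) / g
R = 27^2 * 1 / 10
R = 729 / 10
R = 729/10 m

729/10 m


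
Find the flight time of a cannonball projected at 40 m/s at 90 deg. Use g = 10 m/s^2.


Given: v0 = 40 m/s, theta = 90 deg, g = 10 m/s^2
sin(90) = 1
Using T = 2*v0*sin(theta) / g
T = 2*40*1 / 10
T = 80 / 10
T = 8 s

8 s


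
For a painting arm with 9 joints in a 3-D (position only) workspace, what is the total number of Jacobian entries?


Given: task space dimension = 3, joints = 9
Jacobian is a 3 x 9 matrix
Total entries = rows * columns
Total = 3 * 9
Total = 27

27


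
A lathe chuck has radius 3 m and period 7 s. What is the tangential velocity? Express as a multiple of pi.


Given: radius r = 3 m, period T = 7 s
Using v = 2*pi*r / T
v = 2*pi*3 / 7
v = 6*pi / 7
v = 6/7*pi m/s

6/7*pi m/s


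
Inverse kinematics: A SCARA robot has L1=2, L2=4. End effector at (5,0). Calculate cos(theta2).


Given: L1 = 2, L2 = 4, target (x, y) = (5, 0)
Using cos(theta2) = (x^2 + y^2 - L1^2 - L2^2) / (2*L1*L2)
x^2 + y^2 = 5^2 + 0 = 25
L1^2 + L2^2 = 4 + 16 = 20
Numerator = 25 - 20 = 5
Denominator = 2*2*4 = 16
cos(theta2) = 5/16 = 5/16

5/16


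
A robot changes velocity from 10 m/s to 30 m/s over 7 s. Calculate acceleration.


Given: initial velocity v0 = 10 m/s, final velocity v = 30 m/s, time t = 7 s
Using a = (v - v0) / t
a = (30 - 10) / 7
a = 20 / 7
a = 20/7 m/s^2

20/7 m/s^2


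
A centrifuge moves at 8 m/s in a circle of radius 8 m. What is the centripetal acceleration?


Given: v = 8 m/s, r = 8 m
Using a_c = v^2 / r
a_c = 8^2 / 8
a_c = 64 / 8
a_c = 8 m/s^2

8 m/s^2


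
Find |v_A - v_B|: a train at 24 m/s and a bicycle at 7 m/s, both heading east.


Given: v_A = 24 m/s east, v_B = 7 m/s east
Both move in the same direction; relative speed = |v_A - v_B|
|24 - 7| = |17|
= 17 m/s

17 m/s


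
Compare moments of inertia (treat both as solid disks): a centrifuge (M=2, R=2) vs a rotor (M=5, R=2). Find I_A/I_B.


Given: M1=2 kg, R1=2 m, M2=5 kg, R2=2 m
For a disk: I = (1/2)*M*R^2, so I_A/I_B = (M1*R1^2)/(M2*R2^2)
M1*R1^2 = 2*4 = 8
M2*R2^2 = 5*4 = 20
I_A/I_B = 8/20 = 2/5

2/5


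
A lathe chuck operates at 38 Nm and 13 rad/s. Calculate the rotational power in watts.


Given: tau = 38 Nm, omega = 13 rad/s
Using P = tau * omega
P = 38 * 13
P = 494 W

494 W


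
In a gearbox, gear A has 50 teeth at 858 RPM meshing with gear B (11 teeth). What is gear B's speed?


Given: N1 = 50 teeth, w1 = 858 RPM, N2 = 11 teeth
Using N1*w1 = N2*w2
w2 = N1*w1 / N2
w2 = 50*858 / 11
w2 = 42900 / 11
w2 = 3900 RPM

3900 RPM


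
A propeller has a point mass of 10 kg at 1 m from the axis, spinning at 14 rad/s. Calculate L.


Given: m = 10 kg, r = 1 m, omega = 14 rad/s
For a point mass: I = m*r^2
I = 10*1^2 = 10*1 = 10
L = I*omega = 10*14
L = 140 kg*m^2/s

140 kg*m^2/s


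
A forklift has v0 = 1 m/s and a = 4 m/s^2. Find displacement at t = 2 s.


Given: v0 = 1 m/s, a = 4 m/s^2, t = 2 s
Using s = v0*t + (1/2)*a*t^2
s = 1*2 + (1/2)*4*2^2
s = 2 + (1/2)*16
s = 2 + 8
s = 10

10 m


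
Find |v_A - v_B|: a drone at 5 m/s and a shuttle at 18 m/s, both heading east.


Given: v_A = 5 m/s east, v_B = 18 m/s east
Both move in the same direction; relative speed = |v_A - v_B|
|5 - 18| = |-13|
= 13 m/s

13 m/s


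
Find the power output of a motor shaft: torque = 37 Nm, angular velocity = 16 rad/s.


Given: tau = 37 Nm, omega = 16 rad/s
Using P = tau * omega
P = 37 * 16
P = 592 W

592 W


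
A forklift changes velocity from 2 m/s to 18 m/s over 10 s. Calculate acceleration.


Given: initial velocity v0 = 2 m/s, final velocity v = 18 m/s, time t = 10 s
Using a = (v - v0) / t
a = (18 - 2) / 10
a = 16 / 10
a = 8/5 m/s^2

8/5 m/s^2


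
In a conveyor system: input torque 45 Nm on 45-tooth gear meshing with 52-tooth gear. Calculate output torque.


Given: N1 = 45, N2 = 52, T1 = 45 Nm
Using T2/T1 = N2/N1
T2 = T1 * N2 / N1
T2 = 45 * 52 / 45
T2 = 2340 / 45
T2 = 52 Nm

52 Nm


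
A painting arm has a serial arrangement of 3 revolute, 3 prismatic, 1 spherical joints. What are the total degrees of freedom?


Given: serial robot with 3 revolute, 3 prismatic, 1 spherical joints
DOF contribution per joint type: revolute=1, prismatic=1, spherical=3, fixed=0
DOF = 3*1 + 3*1 + 1*3
DOF = 9

9


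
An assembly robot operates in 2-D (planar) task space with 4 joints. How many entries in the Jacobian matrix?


Given: task space dimension = 2, joints = 4
Jacobian is a 2 x 4 matrix
Total entries = rows * columns
Total = 2 * 4
Total = 8

8


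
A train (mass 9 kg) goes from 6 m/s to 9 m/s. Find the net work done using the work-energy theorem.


Given: m = 9 kg, v0 = 6 m/s, v = 9 m/s
Using W = (1/2)*m*(v^2 - v0^2)
v^2 = 9^2 = 81
v0^2 = 6^2 = 36
v^2 - v0^2 = 81 - 36 = 45
W = (1/2)*9*45 = 405/2 J

405/2 J


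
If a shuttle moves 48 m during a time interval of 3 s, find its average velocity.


Given: distance d = 48 m, time t = 3 s
Using v = d / t
v = 48 / 3
v = 16 m/s

16 m/s


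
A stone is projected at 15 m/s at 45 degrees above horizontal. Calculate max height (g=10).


Given: v0 = 15 m/s, theta = 45 deg, g = 10 m/s^2
sin^2(45) = 1/2
Using H = v0^2 * sin^2(theta) / (2*g)
H = 15^2 * 1/2 / (2*10)
H = 225 * 1/2 / 20
H = 225/2 / 20
H = 45/8 m

45/8 m


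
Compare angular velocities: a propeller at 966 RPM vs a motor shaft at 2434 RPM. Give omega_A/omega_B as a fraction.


Given: RPM_A = 966, RPM_B = 2434
omega = 2*pi*RPM/60, so omega_A/omega_B = RPM_A / RPM_B
omega_A/omega_B = 966 / 2434
omega_A/omega_B = 483/1217

483/1217


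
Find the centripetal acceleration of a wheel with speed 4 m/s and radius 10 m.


Given: v = 4 m/s, r = 10 m
Using a_c = v^2 / r
a_c = 4^2 / 10
a_c = 16 / 10
a_c = 8/5 m/s^2

8/5 m/s^2


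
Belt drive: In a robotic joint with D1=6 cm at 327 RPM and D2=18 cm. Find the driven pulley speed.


Given: D1 = 6 cm, w1 = 327 RPM, D2 = 18 cm
Using D1*w1 = D2*w2
w2 = D1*w1 / D2
w2 = 6*327 / 18
w2 = 1962 / 18
w2 = 109 RPM

109 RPM


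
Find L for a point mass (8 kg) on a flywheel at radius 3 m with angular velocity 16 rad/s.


Given: m = 8 kg, r = 3 m, omega = 16 rad/s
For a point mass: I = m*r^2
I = 8*3^2 = 8*9 = 72
L = I*omega = 72*16
L = 1152 kg*m^2/s

1152 kg*m^2/s


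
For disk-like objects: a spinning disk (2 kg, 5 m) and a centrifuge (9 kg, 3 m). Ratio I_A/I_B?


Given: M1=2 kg, R1=5 m, M2=9 kg, R2=3 m
For a disk: I = (1/2)*M*R^2, so I_A/I_B = (M1*R1^2)/(M2*R2^2)
M1*R1^2 = 2*25 = 50
M2*R2^2 = 9*9 = 81
I_A/I_B = 50/81 = 50/81

50/81


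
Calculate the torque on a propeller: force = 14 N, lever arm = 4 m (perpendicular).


Given: F = 14 N, r = 4 m, angle = 90 deg (perpendicular)
Using tau = F * r * sin(90)
sin(90) = 1
tau = 14 * 4 * 1
tau = 56 Nm

56 Nm


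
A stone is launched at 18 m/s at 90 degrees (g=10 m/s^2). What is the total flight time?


Given: v0 = 18 m/s, theta = 90 deg, g = 10 m/s^2
sin(90) = 1
Using T = 2*v0*sin(theta) / g
T = 2*18*1 / 10
T = 36 / 10
T = 18/5 s

18/5 s


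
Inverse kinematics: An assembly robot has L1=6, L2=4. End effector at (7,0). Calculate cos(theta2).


Given: L1 = 6, L2 = 4, target (x, y) = (7, 0)
Using cos(theta2) = (x^2 + y^2 - L1^2 - L2^2) / (2*L1*L2)
x^2 + y^2 = 7^2 + 0 = 49
L1^2 + L2^2 = 36 + 16 = 52
Numerator = 49 - 52 = -3
Denominator = 2*6*4 = 48
cos(theta2) = -3/48 = -1/16

-1/16


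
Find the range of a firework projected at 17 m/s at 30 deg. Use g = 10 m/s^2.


Given: v0 = 17 m/s, theta = 30 deg, g = 10 m/s^2
sin(2*30) = sin(60) = sqrt(3)/2
Using R = v0^2 * sin(2*theta) / g
R = 17^2 * (sqrt(3)/2) / 10
R = 289 * sqrt(3) / 20
R = 289/20*sqrt(3) m

289/20*sqrt(3) m


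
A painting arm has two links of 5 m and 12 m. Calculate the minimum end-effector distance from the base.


Given: L1 = 5 m, L2 = 12 m
For a 2-link planar arm, min reach = |L1 - L2| (second link folded back)
Min reach = |5 - 12|
Min reach = 7 m

7 m


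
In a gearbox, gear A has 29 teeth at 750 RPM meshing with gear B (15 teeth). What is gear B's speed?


Given: N1 = 29 teeth, w1 = 750 RPM, N2 = 15 teeth
Using N1*w1 = N2*w2
w2 = N1*w1 / N2
w2 = 29*750 / 15
w2 = 21750 / 15
w2 = 1450 RPM

1450 RPM


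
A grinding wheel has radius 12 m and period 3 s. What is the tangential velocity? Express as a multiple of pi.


Given: radius r = 12 m, period T = 3 s
Using v = 2*pi*r / T
v = 2*pi*12 / 3
v = 24*pi / 3
v = 8*pi m/s

8*pi m/s


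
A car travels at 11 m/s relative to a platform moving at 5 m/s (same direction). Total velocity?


Given: object velocity = 11 m/s, platform velocity = 5 m/s (same direction)
Using classical velocity addition: v_total = v_object + v_platform
v_total = 11 + 5
v_total = 16 m/s

16 m/s


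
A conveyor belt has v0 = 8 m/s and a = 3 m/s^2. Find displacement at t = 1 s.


Given: v0 = 8 m/s, a = 3 m/s^2, t = 1 s
Using s = v0*t + (1/2)*a*t^2
s = 8*1 + (1/2)*3*1^2
s = 8 + (1/2)*3
s = 8 + 3/2
s = 19/2

19/2 m


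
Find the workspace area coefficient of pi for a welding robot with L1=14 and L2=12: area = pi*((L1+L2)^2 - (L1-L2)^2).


Given: L1 = 14, L2 = 12
(L1+L2)^2 = (26)^2 = 676
(L1-L2)^2 = (2)^2 = 4
Difference = 676 - 4 = 672
This equals 4*L1*L2 = 4*14*12 = 672
Workspace area = 672*pi

672


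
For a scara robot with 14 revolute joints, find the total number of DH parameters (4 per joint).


Given: 14 joints, 4 DH parameters per joint (d, theta, a, alpha)
Total DH parameters = number_of_joints * 4
Total = 14 * 4
Total = 56

56


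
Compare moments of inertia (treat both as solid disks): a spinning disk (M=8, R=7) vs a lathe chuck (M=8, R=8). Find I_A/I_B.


Given: M1=8 kg, R1=7 m, M2=8 kg, R2=8 m
For a disk: I = (1/2)*M*R^2, so I_A/I_B = (M1*R1^2)/(M2*R2^2)
M1*R1^2 = 8*49 = 392
M2*R2^2 = 8*64 = 512
I_A/I_B = 392/512 = 49/64

49/64


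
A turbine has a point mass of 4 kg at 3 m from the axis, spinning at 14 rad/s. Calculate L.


Given: m = 4 kg, r = 3 m, omega = 14 rad/s
For a point mass: I = m*r^2
I = 4*3^2 = 4*9 = 36
L = I*omega = 36*14
L = 504 kg*m^2/s

504 kg*m^2/s


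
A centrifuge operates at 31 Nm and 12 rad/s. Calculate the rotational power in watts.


Given: tau = 31 Nm, omega = 12 rad/s
Using P = tau * omega
P = 31 * 12
P = 372 W

372 W


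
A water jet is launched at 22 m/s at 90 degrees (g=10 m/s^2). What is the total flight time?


Given: v0 = 22 m/s, theta = 90 deg, g = 10 m/s^2
sin(90) = 1
Using T = 2*v0*sin(theta) / g
T = 2*22*1 / 10
T = 44 / 10
T = 22/5 s

22/5 s


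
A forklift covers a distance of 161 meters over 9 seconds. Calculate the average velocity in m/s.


Given: distance d = 161 m, time t = 9 s
Using v = d / t
v = 161 / 9
v = 161/9 m/s

161/9 m/s


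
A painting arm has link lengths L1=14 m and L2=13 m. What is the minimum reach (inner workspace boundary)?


Given: L1 = 14 m, L2 = 13 m
For a 2-link planar arm, min reach = |L1 - L2| (second link folded back)
Min reach = |14 - 13|
Min reach = 1 m

1 m


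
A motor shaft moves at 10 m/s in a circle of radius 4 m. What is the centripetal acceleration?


Given: v = 10 m/s, r = 4 m
Using a_c = v^2 / r
a_c = 10^2 / 4
a_c = 100 / 4
a_c = 25 m/s^2

25 m/s^2


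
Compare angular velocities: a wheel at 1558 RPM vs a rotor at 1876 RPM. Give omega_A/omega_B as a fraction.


Given: RPM_A = 1558, RPM_B = 1876
omega = 2*pi*RPM/60, so omega_A/omega_B = RPM_A / RPM_B
omega_A/omega_B = 1558 / 1876
omega_A/omega_B = 779/938

779/938


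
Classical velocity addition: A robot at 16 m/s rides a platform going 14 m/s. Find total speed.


Given: object velocity = 16 m/s, platform velocity = 14 m/s (same direction)
Using classical velocity addition: v_total = v_object + v_platform
v_total = 16 + 14
v_total = 30 m/s

30 m/s


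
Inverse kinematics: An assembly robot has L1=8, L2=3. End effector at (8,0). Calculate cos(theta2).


Given: L1 = 8, L2 = 3, target (x, y) = (8, 0)
Using cos(theta2) = (x^2 + y^2 - L1^2 - L2^2) / (2*L1*L2)
x^2 + y^2 = 8^2 + 0 = 64
L1^2 + L2^2 = 64 + 9 = 73
Numerator = 64 - 73 = -9
Denominator = 2*8*3 = 48
cos(theta2) = -9/48 = -3/16

-3/16


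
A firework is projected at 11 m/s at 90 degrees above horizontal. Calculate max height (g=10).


Given: v0 = 11 m/s, theta = 90 deg, g = 10 m/s^2
sin^2(90) = 1
Using H = v0^2 * sin^2(theta) / (2*g)
H = 11^2 * 1 / (2*10)
H = 121 * 1 / 20
H = 121 / 20
H = 121/20 m

121/20 m


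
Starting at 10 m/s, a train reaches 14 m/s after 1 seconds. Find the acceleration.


Given: initial velocity v0 = 10 m/s, final velocity v = 14 m/s, time t = 1 s
Using a = (v - v0) / t
a = (14 - 10) / 1
a = 4 / 1
a = 4 m/s^2

4 m/s^2


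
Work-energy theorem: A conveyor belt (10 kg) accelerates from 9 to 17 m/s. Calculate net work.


Given: m = 10 kg, v0 = 9 m/s, v = 17 m/s
Using W = (1/2)*m*(v^2 - v0^2)
v^2 = 17^2 = 289
v0^2 = 9^2 = 81
v^2 - v0^2 = 289 - 81 = 208
W = (1/2)*10*208 = 1040 J

1040 J


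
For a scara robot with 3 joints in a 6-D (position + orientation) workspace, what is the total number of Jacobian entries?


Given: task space dimension = 6, joints = 3
Jacobian is a 6 x 3 matrix
Total entries = rows * columns
Total = 6 * 3
Total = 18

18


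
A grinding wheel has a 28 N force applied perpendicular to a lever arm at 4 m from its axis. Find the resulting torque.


Given: F = 28 N, r = 4 m, angle = 90 deg (perpendicular)
Using tau = F * r * sin(90)
sin(90) = 1
tau = 28 * 4 * 1
tau = 112 Nm

112 Nm


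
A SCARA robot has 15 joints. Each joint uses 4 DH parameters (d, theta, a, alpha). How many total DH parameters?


Given: 15 joints, 4 DH parameters per joint (d, theta, a, alpha)
Total DH parameters = number_of_joints * 4
Total = 15 * 4
Total = 60

60


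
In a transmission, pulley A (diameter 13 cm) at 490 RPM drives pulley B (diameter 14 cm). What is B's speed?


Given: D1 = 13 cm, w1 = 490 RPM, D2 = 14 cm
Using D1*w1 = D2*w2
w2 = D1*w1 / D2
w2 = 13*490 / 14
w2 = 6370 / 14
w2 = 455 RPM

455 RPM


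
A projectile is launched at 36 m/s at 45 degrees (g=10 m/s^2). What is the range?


Given: v0 = 36 m/s, theta = 45 deg, g = 10 m/s^2
sin(2*45) = sin(90) = 1
Using R = v0^2 * sin(2*theta) / g
R = 36^2 * 1 / 10
R = 1296 / 10
R = 648/5 m

648/5 m


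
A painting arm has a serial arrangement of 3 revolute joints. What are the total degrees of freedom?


Given: serial robot with 3 revolute joints
DOF contribution per joint type: revolute=1, prismatic=1, spherical=3, fixed=0
DOF = 3*1
DOF = 3

3


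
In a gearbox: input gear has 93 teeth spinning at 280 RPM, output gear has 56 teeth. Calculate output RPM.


Given: N1 = 93 teeth, w1 = 280 RPM, N2 = 56 teeth
Using N1*w1 = N2*w2
w2 = N1*w1 / N2
w2 = 93*280 / 56
w2 = 26040 / 56
w2 = 465 RPM

465 RPM


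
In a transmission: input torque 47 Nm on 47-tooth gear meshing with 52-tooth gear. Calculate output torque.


Given: N1 = 47, N2 = 52, T1 = 47 Nm
Using T2/T1 = N2/N1
T2 = T1 * N2 / N1
T2 = 47 * 52 / 47
T2 = 2444 / 47
T2 = 52 Nm

52 Nm


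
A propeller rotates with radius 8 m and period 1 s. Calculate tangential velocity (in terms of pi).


Given: radius r = 8 m, period T = 1 s
Using v = 2*pi*r / T
v = 2*pi*8 / 1
v = 16*pi / 1
v = 16*pi m/s

16*pi m/s


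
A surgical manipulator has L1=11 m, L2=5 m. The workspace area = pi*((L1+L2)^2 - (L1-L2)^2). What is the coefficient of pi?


Given: L1 = 11, L2 = 5
(L1+L2)^2 = (16)^2 = 256
(L1-L2)^2 = (6)^2 = 36
Difference = 256 - 36 = 220
This equals 4*L1*L2 = 4*11*5 = 220
Workspace area = 220*pi

220


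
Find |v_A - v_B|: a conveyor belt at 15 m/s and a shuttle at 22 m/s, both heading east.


Given: v_A = 15 m/s east, v_B = 22 m/s east
Both move in the same direction; relative speed = |v_A - v_B|
|15 - 22| = |-7|
= 7 m/s

7 m/s


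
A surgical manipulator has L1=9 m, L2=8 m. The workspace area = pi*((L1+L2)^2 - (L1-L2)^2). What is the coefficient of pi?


Given: L1 = 9, L2 = 8
(L1+L2)^2 = (17)^2 = 289
(L1-L2)^2 = (1)^2 = 1
Difference = 289 - 1 = 288
This equals 4*L1*L2 = 4*9*8 = 288
Workspace area = 288*pi

288


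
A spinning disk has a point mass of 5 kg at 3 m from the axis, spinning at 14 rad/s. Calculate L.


Given: m = 5 kg, r = 3 m, omega = 14 rad/s
For a point mass: I = m*r^2
I = 5*3^2 = 5*9 = 45
L = I*omega = 45*14
L = 630 kg*m^2/s

630 kg*m^2/s


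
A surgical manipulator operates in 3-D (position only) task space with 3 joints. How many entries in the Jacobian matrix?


Given: task space dimension = 3, joints = 3
Jacobian is a 3 x 3 matrix
Total entries = rows * columns
Total = 3 * 3
Total = 9

9


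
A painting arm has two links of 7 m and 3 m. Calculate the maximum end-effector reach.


Given: L1 = 7 m, L2 = 3 m
For a 2-link planar arm, max reach = L1 + L2 (fully extended)
Max reach = 7 + 3
Max reach = 10 m

10 m


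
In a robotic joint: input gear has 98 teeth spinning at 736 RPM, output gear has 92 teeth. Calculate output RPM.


Given: N1 = 98 teeth, w1 = 736 RPM, N2 = 92 teeth
Using N1*w1 = N2*w2
w2 = N1*w1 / N2
w2 = 98*736 / 92
w2 = 72128 / 92
w2 = 784 RPM

784 RPM


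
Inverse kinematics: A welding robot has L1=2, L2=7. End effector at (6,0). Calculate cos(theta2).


Given: L1 = 2, L2 = 7, target (x, y) = (6, 0)
Using cos(theta2) = (x^2 + y^2 - L1^2 - L2^2) / (2*L1*L2)
x^2 + y^2 = 6^2 + 0 = 36
L1^2 + L2^2 = 4 + 49 = 53
Numerator = 36 - 53 = -17
Denominator = 2*2*7 = 28
cos(theta2) = -17/28 = -17/28

-17/28
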